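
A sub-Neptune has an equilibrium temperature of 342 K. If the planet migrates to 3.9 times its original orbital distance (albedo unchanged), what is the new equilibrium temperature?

T_eq ≈ 173 K

T_eq ∝ L^(1/4) · d^(−1/2).
T′ = 342 / 3.9^(1/2) = 173 K.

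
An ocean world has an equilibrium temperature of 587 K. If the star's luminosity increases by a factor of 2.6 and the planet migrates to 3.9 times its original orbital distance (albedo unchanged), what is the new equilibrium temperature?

T_eq ∝ L^(1/4) · d^(−1/2).
T′ = 587 × 2.6^(1/4) / 3.9^(1/2) = 377 K.

T_eq ≈ 377 K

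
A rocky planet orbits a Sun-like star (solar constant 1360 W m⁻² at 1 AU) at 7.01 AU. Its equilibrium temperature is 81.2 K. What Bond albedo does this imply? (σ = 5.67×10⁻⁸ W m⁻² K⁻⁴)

Flux at 7.01 AU: S = 1360/7.01² = 27.7 W m⁻².
From T_eq⁴ = S(1−A)/(4σ): 1−A = 4σT_eq⁴/S.
1−A = 4 × 5.67×10⁻⁸ × (81.2)⁴ / 27.7 = 0.356.

A ≈ 0.64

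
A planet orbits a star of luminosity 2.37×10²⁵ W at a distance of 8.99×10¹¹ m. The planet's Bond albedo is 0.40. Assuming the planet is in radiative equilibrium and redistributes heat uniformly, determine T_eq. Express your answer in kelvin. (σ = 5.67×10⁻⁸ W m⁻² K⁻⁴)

Flux: S = L/(4πd²) = 2.37×10²⁵/(4π×(8.99×10¹¹)²) = 2.33 W m⁻².
Energy balance: absorbed = emitted ⇒ πR²·S(1−A) = 4πR²·σT_eq⁴, so T_eq⁴ = S(1−A)/(4σ).
T_eq = [2.33 × 0.60 / (4 × 5.67×10⁻⁸)]^(1/4) = (6.17×10⁶)^(1/4) = 49.8 K.

T_eq ≈ 49.8 K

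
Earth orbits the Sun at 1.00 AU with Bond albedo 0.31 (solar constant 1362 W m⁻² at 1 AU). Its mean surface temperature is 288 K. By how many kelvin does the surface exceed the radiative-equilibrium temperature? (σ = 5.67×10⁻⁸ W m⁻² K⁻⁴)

ΔT ≈ 34.3 K

S = 1362/1.00² = 1362 W m⁻².
T_eq = [S(1−A)/(4σ)]^(1/4) = [1362×0.69/(4×5.67×10⁻⁸)]^(1/4) = 253.7 K.
ΔT = T_surf − T_eq = 288 − 253.7.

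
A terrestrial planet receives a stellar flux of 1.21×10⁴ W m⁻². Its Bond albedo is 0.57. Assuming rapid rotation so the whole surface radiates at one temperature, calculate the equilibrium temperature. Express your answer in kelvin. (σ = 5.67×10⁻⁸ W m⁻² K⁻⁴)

Energy balance: absorbed = emitted ⇒ πR²·S(1−A) = 4πR²·σT_eq⁴, so T_eq⁴ = S(1−A)/(4σ).
T_eq = [1.21×10⁴ × 0.43 / (4 × 5.67×10⁻⁸)]^(1/4) = (2.29×10¹⁰)^(1/4) = 389 K.

T_eq ≈ 389 K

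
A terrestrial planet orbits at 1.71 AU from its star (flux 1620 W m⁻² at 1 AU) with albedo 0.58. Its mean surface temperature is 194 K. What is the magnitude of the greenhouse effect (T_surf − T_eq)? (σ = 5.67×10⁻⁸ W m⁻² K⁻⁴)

ΔT ≈ 15.0 K

S = 1620/1.71² = 554.0 W m⁻².
T_eq = [S(1−A)/(4σ)]^(1/4) = [554.0×0.42/(4×5.67×10⁻⁸)]^(1/4) = 179.0 K.
ΔT = T_surf − T_eq = 194 − 179.0.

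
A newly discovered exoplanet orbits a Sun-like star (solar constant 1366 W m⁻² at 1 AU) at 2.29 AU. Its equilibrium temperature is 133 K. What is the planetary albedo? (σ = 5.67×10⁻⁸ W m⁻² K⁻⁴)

A ≈ 0.73

Flux at 2.29 AU: S = 1366/2.29² = 260 W m⁻².
From T_eq⁴ = S(1−A)/(4σ): 1−A = 4σT_eq⁴/S.
1−A = 4 × 5.67×10⁻⁸ × (133)⁴ / 260 = 0.272.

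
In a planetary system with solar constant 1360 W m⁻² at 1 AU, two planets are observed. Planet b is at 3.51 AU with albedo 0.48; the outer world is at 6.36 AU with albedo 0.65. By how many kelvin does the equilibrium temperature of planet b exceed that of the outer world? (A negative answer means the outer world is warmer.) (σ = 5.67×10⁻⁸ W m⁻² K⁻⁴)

T_eq = [S₀(1−A)/(4σd²)]^(1/4), so T ∝ (1−A)^(1/4) / √d.
T₁ = [1360×0.52/(4×5.67×10⁻⁸×3.51²)]^(1/4) = 126.13 K.
T₂ = [1360×0.35/(4×5.67×10⁻⁸×6.36²)]^(1/4) = 84.87 K.

ΔT ≈ 41.3 K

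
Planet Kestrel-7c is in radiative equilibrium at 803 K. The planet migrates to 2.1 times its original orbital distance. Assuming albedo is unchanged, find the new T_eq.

T_eq ≈ 554 K

T_eq ∝ L^(1/4) · d^(−1/2).
T′ = 803 / 2.1^(1/2) = 554 K.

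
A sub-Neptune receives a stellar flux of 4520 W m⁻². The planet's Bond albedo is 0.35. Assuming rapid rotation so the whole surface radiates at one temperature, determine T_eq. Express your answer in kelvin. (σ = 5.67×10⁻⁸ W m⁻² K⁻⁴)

Energy balance: absorbed = emitted ⇒ πR²·S(1−A) = 4πR²·σT_eq⁴, so T_eq⁴ = S(1−A)/(4σ).
T_eq = [4520 × 0.65 / (4 × 5.67×10⁻⁸)]^(1/4) = (1.30×10¹⁰)^(1/4) = 337 K.

T_eq ≈ 337 K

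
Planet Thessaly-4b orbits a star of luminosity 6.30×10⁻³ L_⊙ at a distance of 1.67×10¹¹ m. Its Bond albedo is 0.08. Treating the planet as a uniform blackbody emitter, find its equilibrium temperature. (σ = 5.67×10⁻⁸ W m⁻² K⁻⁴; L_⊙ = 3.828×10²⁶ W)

L = 6.30×10⁻³ × 3.828×10²⁶ = 2.41×10²⁴ W.
Flux: S = L/(4πd²) = 2.41×10²⁴/(4π×(1.67×10¹¹)²) = 6.88 W m⁻².
Energy balance: absorbed = emitted ⇒ πR²·S(1−A) = 4πR²·σT_eq⁴, so T_eq⁴ = S(1−A)/(4σ).
T_eq = [6.88 × 0.92 / (4 × 5.67×10⁻⁸)]^(1/4) = (2.79×10⁷)^(1/4) = 72.7 K.

T_eq ≈ 72.7 K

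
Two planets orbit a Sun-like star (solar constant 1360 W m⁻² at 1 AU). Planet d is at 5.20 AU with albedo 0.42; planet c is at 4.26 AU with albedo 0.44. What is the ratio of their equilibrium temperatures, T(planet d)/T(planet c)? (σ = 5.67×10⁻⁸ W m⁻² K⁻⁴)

T₁/T₂ ≈ 0.913

T_eq = [S₀(1−A)/(4σd²)]^(1/4), so T ∝ (1−A)^(1/4) / √d.
T₁ = [1360×0.58/(4×5.67×10⁻⁸×5.20²)]^(1/4) = 106.50 K.
T₂ = [1360×0.56/(4×5.67×10⁻⁸×4.26²)]^(1/4) = 116.63 K.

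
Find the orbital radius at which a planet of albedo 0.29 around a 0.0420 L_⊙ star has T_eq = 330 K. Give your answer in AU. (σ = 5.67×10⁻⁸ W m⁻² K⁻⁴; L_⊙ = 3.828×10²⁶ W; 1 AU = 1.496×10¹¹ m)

L = 0.0420 × 3.828×10²⁶ = 1.61×10²⁵ W.
From T_eq⁴ = L(1−A)/(16πσd²): d = √[L(1−A)/(16πσT_eq⁴)].
d = √[1.61×10²⁵ × 0.71 / (16π × 5.67×10⁻⁸ × (330)⁴)] = 1.84×10¹⁰ m = 0.123 AU.

d ≈ 0.123 AU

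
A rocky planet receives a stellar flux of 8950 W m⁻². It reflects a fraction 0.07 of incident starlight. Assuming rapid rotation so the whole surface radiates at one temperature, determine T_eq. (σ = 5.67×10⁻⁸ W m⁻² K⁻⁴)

Energy balance: absorbed = emitted ⇒ πR²·S(1−A) = 4πR²·σT_eq⁴, so T_eq⁴ = S(1−A)/(4σ).
T_eq = [8950 × 0.93 / (4 × 5.67×10⁻⁸)]^(1/4) = (3.67×10¹⁰)^(1/4) = 438 K.

T_eq ≈ 438 K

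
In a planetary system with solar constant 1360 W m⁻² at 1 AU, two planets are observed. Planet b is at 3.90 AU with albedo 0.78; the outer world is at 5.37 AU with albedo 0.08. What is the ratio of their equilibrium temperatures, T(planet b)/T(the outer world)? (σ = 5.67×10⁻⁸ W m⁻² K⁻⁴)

T₁/T₂ ≈ 0.821

T_eq = [S₀(1−A)/(4σd²)]^(1/4), so T ∝ (1−A)^(1/4) / √d.
T₁ = [1360×0.22/(4×5.67×10⁻⁸×3.90²)]^(1/4) = 96.50 K.
T₂ = [1360×0.92/(4×5.67×10⁻⁸×5.37²)]^(1/4) = 117.61 K.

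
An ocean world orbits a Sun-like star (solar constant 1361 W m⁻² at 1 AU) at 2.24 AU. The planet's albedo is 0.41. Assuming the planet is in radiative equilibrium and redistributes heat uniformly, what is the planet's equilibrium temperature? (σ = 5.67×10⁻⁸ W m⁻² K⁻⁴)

Flux at 2.24 AU: S = 1361/2.24² = 271 W m⁻².
Energy balance: absorbed = emitted ⇒ πR²·S(1−A) = 4πR²·σT_eq⁴, so T_eq⁴ = S(1−A)/(4σ).
T_eq = [271 × 0.59 / (4 × 5.67×10⁻⁸)]^(1/4) = (7.06×10⁸)^(1/4) = 163 K.

T_eq ≈ 163 K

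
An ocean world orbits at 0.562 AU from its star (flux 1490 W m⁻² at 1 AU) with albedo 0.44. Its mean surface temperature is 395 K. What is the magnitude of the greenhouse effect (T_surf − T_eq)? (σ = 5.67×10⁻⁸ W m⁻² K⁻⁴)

ΔT ≈ 66.5 K

S = 1490/0.562² = 4718 W m⁻².
T_eq = [S(1−A)/(4σ)]^(1/4) = [4718×0.56/(4×5.67×10⁻⁸)]^(1/4) = 328.5 K.
ΔT = T_surf − T_eq = 395 − 328.5.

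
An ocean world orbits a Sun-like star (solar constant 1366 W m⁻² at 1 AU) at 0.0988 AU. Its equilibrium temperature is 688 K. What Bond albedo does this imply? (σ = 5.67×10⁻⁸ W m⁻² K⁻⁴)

Flux at 0.0988 AU: S = 1366/0.0988² = 1.40×10⁵ W m⁻².
From T_eq⁴ = S(1−A)/(4σ): 1−A = 4σT_eq⁴/S.
1−A = 4 × 5.67×10⁻⁸ × (688)⁴ / 1.40×10⁵ = 0.363.

A ≈ 0.64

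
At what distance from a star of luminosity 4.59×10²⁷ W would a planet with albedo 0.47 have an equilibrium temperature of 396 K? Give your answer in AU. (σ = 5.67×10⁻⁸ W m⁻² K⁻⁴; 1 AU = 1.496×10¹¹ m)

From T_eq⁴ = L(1−A)/(16πσd²): d = √[L(1−A)/(16πσT_eq⁴)].
d = √[4.59×10²⁷ × 0.53 / (16π × 5.67×10⁻⁸ × (396)⁴)] = 1.86×10¹¹ m = 1.25 AU.

d ≈ 1.25 AU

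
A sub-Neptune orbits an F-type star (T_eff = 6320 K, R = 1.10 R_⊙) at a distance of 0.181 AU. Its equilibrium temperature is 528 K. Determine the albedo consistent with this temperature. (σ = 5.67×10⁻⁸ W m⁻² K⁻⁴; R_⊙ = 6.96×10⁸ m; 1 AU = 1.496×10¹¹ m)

R_⋆ = 1.10 × 6.96×10⁸ = 7.66×10⁸ m.
d = 0.181 AU = 2.71×10¹⁰ m.
L = 4πR_⋆²σT_⋆⁴ = 4π(7.66×10⁸)² × 5.67×10⁻⁸ × (6320)⁴ = 6.66×10²⁶ W.
S = L/(4πd²) = 7.23×10⁴ W m⁻².
From T_eq⁴ = S(1−A)/(4σ): 1−A = 4σT_eq⁴/S.
1−A = 4 × 5.67×10⁻⁸ × (528)⁴ / 7.23×10⁴ = 0.244.

A ≈ 0.76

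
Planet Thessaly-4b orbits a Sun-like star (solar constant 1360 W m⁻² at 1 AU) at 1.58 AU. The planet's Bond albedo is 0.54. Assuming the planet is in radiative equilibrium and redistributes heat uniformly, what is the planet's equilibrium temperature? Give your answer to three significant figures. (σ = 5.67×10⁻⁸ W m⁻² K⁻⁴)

T_eq ≈ 182 K

Flux at 1.58 AU: S = 1360/1.58² = 545 W m⁻².
Energy balance: absorbed = emitted ⇒ πR²·S(1−A) = 4πR²·σT_eq⁴, so T_eq⁴ = S(1−A)/(4σ).
T_eq = [545 × 0.46 / (4 × 5.67×10⁻⁸)]^(1/4) = (1.10×10⁹)^(1/4) = 182 K.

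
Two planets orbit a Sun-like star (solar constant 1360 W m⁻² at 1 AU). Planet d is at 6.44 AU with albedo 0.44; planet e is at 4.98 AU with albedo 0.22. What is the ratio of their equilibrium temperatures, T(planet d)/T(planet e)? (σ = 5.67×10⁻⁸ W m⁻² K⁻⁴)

T_eq = [S₀(1−A)/(4σd²)]^(1/4), so T ∝ (1−A)^(1/4) / √d.
T₁ = [1360×0.56/(4×5.67×10⁻⁸×6.44²)]^(1/4) = 94.86 K.
T₂ = [1360×0.78/(4×5.67×10⁻⁸×4.98²)]^(1/4) = 117.19 K.

T₁/T₂ ≈ 0.809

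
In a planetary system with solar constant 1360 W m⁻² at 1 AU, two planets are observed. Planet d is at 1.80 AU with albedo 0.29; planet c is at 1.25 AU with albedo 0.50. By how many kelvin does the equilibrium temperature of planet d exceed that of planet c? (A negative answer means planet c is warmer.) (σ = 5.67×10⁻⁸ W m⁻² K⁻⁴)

T_eq = [S₀(1−A)/(4σd²)]^(1/4), so T ∝ (1−A)^(1/4) / √d.
T₁ = [1360×0.71/(4×5.67×10⁻⁸×1.80²)]^(1/4) = 190.39 K.
T₂ = [1360×0.50/(4×5.67×10⁻⁸×1.25²)]^(1/4) = 209.30 K.

ΔT ≈ -18.9 K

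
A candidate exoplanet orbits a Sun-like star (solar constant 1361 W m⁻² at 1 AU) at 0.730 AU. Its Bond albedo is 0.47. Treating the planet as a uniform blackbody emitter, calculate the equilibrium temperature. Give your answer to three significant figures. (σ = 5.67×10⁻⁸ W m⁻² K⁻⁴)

Flux at 0.730 AU: S = 1361/0.730² = 2550 W m⁻².
Energy balance: absorbed = emitted ⇒ πR²·S(1−A) = 4πR²·σT_eq⁴, so T_eq⁴ = S(1−A)/(4σ).
T_eq = [2550 × 0.53 / (4 × 5.67×10⁻⁸)]^(1/4) = (5.97×10⁹)^(1/4) = 278 K.

T_eq ≈ 278 K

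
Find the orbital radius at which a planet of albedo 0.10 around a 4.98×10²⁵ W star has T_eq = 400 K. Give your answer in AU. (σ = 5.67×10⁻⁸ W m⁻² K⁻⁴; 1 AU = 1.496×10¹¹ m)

d ≈ 0.166 AU

From T_eq⁴ = L(1−A)/(16πσd²): d = √[L(1−A)/(16πσT_eq⁴)].
d = √[4.98×10²⁵ × 0.90 / (16π × 5.67×10⁻⁸ × (400)⁴)] = 2.48×10¹⁰ m = 0.166 AU.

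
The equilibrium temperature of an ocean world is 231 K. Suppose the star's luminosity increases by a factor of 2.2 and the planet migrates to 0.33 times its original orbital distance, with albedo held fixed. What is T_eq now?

T_eq ∝ L^(1/4) · d^(−1/2).
T′ = 231 × 2.2^(1/4) / 0.33^(1/2) = 490 K.

T_eq ≈ 490 K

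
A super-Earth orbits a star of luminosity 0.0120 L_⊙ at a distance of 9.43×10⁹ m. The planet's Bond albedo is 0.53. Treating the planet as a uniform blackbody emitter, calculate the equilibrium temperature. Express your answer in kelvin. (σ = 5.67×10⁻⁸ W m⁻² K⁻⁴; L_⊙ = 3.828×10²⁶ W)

T_eq ≈ 304 K

L = 0.0120 × 3.828×10²⁶ = 4.59×10²⁴ W.
Flux: S = L/(4πd²) = 4.59×10²⁴/(4π×(9.43×10⁹)²) = 4110 W m⁻².
Energy balance: absorbed = emitted ⇒ πR²·S(1−A) = 4πR²·σT_eq⁴, so T_eq⁴ = S(1−A)/(4σ).
T_eq = [4110 × 0.47 / (4 × 5.67×10⁻⁸)]^(1/4) = (8.52×10⁹)^(1/4) = 304 K.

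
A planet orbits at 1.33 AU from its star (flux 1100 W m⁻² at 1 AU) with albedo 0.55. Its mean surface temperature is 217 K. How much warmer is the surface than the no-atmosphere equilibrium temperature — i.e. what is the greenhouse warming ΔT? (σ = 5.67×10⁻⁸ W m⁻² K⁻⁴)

S = 1100/1.33² = 621.9 W m⁻².
T_eq = [S(1−A)/(4σ)]^(1/4) = [621.9×0.45/(4×5.67×10⁻⁸)]^(1/4) = 187.4 K.
ΔT = T_surf − T_eq = 217 − 187.4.

ΔT ≈ 29.6 K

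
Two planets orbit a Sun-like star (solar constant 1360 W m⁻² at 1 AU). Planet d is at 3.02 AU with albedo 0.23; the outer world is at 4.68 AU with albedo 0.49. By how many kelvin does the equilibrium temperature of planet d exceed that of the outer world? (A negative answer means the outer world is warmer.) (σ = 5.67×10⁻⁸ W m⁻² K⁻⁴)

T_eq = [S₀(1−A)/(4σd²)]^(1/4), so T ∝ (1−A)^(1/4) / √d.
T₁ = [1360×0.77/(4×5.67×10⁻⁸×3.02²)]^(1/4) = 150.00 K.
T₂ = [1360×0.51/(4×5.67×10⁻⁸×4.68²)]^(1/4) = 108.70 K.

ΔT ≈ 41.3 K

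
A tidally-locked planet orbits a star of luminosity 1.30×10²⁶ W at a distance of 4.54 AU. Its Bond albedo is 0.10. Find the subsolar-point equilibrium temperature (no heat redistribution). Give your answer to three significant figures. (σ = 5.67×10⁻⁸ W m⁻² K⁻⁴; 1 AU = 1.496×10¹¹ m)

T_ss ≈ 137 K

d = 4.54 AU = 6.79×10¹¹ m.
Flux: S = L/(4πd²) = 1.30×10²⁶/(4π×(6.79×10¹¹)²) = 22.4 W m⁻².
At the subsolar point the surface absorbs S(1−A) and emits σT⁴ per unit area — no factor of 4, since only the local patch is in balance.
T = [22.4 × 0.90 / 5.67×10⁻⁸]^(1/4) = (3.56×10⁸)^(1/4) = 137 K.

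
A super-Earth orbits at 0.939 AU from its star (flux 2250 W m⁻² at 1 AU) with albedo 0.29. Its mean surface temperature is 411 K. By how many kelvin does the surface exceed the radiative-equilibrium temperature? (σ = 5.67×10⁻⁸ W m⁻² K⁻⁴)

ΔT ≈ 112.0 K

S = 2250/0.939² = 2552 W m⁻².
T_eq = [S(1−A)/(4σ)]^(1/4) = [2552×0.71/(4×5.67×10⁻⁸)]^(1/4) = 299.0 K.
ΔT = T_surf − T_eq = 411 − 299.0.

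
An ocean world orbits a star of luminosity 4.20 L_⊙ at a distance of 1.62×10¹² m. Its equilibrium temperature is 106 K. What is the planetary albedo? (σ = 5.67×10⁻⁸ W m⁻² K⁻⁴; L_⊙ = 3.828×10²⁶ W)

A ≈ 0.41

L = 4.20 × 3.828×10²⁶ = 1.61×10²⁷ W.
Flux: S = L/(4πd²) = 1.61×10²⁷/(4π×(1.62×10¹²)²) = 48.8 W m⁻².
From T_eq⁴ = S(1−A)/(4σ): 1−A = 4σT_eq⁴/S.
1−A = 4 × 5.67×10⁻⁸ × (106)⁴ / 48.8 = 0.587.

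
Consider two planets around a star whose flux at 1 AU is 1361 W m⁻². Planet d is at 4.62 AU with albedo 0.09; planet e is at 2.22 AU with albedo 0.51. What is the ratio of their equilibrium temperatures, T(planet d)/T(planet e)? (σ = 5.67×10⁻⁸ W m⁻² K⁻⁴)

T₁/T₂ ≈ 0.809

T_eq = [S₀(1−A)/(4σd²)]^(1/4), so T ∝ (1−A)^(1/4) / √d.
T₁ = [1361×0.91/(4×5.67×10⁻⁸×4.62²)]^(1/4) = 126.47 K.
T₂ = [1361×0.49/(4×5.67×10⁻⁸×2.22²)]^(1/4) = 156.29 K.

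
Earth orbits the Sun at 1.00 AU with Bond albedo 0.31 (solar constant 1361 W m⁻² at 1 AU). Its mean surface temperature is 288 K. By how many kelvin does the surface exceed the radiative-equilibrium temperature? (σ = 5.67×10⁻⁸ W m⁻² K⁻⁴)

ΔT ≈ 34.3 K

S = 1361/1.00² = 1361 W m⁻².
T_eq = [S(1−A)/(4σ)]^(1/4) = [1361×0.69/(4×5.67×10⁻⁸)]^(1/4) = 253.7 K.
ΔT = T_surf − T_eq = 288 − 253.7.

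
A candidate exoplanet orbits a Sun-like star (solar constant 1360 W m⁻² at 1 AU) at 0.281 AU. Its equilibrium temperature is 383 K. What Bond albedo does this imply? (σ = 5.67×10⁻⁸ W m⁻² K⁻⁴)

A ≈ 0.72

Flux at 0.281 AU: S = 1360/0.281² = 1.72×10⁴ W m⁻².
From T_eq⁴ = S(1−A)/(4σ): 1−A = 4σT_eq⁴/S.
1−A = 4 × 5.67×10⁻⁸ × (383)⁴ / 1.72×10⁴ = 0.283.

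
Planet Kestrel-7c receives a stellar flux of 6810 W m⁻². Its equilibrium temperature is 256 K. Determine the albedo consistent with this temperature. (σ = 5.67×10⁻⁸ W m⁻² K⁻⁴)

A ≈ 0.86

From T_eq⁴ = S(1−A)/(4σ): 1−A = 4σT_eq⁴/S.
1−A = 4 × 5.67×10⁻⁸ × (256)⁴ / 6810 = 0.143.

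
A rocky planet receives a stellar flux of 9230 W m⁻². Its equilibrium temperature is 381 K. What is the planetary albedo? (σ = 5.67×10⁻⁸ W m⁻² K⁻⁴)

A ≈ 0.48

From T_eq⁴ = S(1−A)/(4σ): 1−A = 4σT_eq⁴/S.
1−A = 4 × 5.67×10⁻⁸ × (381)⁴ / 9230 = 0.518.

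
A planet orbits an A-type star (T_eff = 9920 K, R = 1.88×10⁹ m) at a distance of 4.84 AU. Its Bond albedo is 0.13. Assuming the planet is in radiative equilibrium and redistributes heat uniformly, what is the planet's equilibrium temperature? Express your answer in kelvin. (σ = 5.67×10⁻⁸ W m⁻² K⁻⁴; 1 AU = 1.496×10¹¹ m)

T_eq ≈ 345 K

d = 4.84 AU = 7.24×10¹¹ m.
L = 4πR_⋆²σT_⋆⁴ = 4π(1.88×10⁹)² × 5.67×10⁻⁸ × (9920)⁴ = 2.44×10²⁸ W.
S = L/(4πd²) = 3700 W m⁻².
Energy balance: absorbed = emitted ⇒ πR²·S(1−A) = 4πR²·σT_eq⁴, so T_eq⁴ = S(1−A)/(4σ).
T_eq = [3700 × 0.87 / (4 × 5.67×10⁻⁸)]^(1/4) = (1.42×10¹⁰)^(1/4) = 345 K.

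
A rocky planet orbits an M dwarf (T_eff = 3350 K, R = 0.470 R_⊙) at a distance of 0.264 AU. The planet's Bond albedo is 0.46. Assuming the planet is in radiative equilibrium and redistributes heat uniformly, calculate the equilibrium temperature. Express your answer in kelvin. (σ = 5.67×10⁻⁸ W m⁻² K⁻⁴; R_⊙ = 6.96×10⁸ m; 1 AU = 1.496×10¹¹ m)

T_eq ≈ 185 K

R_⋆ = 0.470 × 6.96×10⁸ = 3.27×10⁸ m.
d = 0.264 AU = 3.95×10¹⁰ m.
L = 4πR_⋆²σT_⋆⁴ = 4π(3.27×10⁸)² × 5.67×10⁻⁸ × (3350)⁴ = 9.60×10²⁴ W.
S = L/(4πd²) = 490 W m⁻².
Energy balance: absorbed = emitted ⇒ πR²·S(1−A) = 4πR²·σT_eq⁴, so T_eq⁴ = S(1−A)/(4σ).
T_eq = [490 × 0.54 / (4 × 5.67×10⁻⁸)]^(1/4) = (1.17×10⁹)^(1/4) = 185 K.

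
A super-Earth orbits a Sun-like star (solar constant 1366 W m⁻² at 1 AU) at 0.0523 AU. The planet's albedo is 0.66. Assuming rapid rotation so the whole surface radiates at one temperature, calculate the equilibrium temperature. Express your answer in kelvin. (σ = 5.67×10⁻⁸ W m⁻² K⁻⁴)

T_eq ≈ 930 K

Flux at 0.0523 AU: S = 1366/0.0523² = 4.99×10⁵ W m⁻².
Energy balance: absorbed = emitted ⇒ πR²·S(1−A) = 4πR²·σT_eq⁴, so T_eq⁴ = S(1−A)/(4σ).
T_eq = [4.99×10⁵ × 0.34 / (4 × 5.67×10⁻⁸)]^(1/4) = (7.49×10¹¹)^(1/4) = 930 K.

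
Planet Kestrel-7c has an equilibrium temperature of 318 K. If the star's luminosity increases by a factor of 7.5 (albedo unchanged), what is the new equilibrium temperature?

T_eq ∝ L^(1/4) · d^(−1/2).
T′ = 318 × 7.5^(1/4) = 526 K.

T_eq ≈ 526 K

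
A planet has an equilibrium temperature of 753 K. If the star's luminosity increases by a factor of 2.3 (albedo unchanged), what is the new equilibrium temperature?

T_eq ≈ 927 K

T_eq ∝ L^(1/4) · d^(−1/2).
T′ = 753 × 2.3^(1/4) = 927 K.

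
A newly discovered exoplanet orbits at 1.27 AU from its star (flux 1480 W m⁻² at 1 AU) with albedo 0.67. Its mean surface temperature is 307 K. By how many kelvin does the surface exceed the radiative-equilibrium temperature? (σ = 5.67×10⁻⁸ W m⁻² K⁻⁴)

ΔT ≈ 115.8 K

S = 1480/1.27² = 917.6 W m⁻².
T_eq = [S(1−A)/(4σ)]^(1/4) = [917.6×0.33/(4×5.67×10⁻⁸)]^(1/4) = 191.2 K.
ΔT = T_surf − T_eq = 307 − 191.2.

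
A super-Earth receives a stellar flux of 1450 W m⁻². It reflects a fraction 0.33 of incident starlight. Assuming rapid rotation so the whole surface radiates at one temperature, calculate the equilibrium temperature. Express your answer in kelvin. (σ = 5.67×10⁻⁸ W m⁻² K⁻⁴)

T_eq ≈ 256 K

Energy balance: absorbed = emitted ⇒ πR²·S(1−A) = 4πR²·σT_eq⁴, so T_eq⁴ = S(1−A)/(4σ).
T_eq = [1450 × 0.67 / (4 × 5.67×10⁻⁸)]^(1/4) = (4.28×10⁹)^(1/4) = 256 K.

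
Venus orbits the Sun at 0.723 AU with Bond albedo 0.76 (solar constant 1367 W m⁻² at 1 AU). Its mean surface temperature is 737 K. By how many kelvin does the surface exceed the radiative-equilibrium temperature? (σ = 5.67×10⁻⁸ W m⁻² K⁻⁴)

S = 1367/0.723² = 2615 W m⁻².
T_eq = [S(1−A)/(4σ)]^(1/4) = [2615×0.24/(4×5.67×10⁻⁸)]^(1/4) = 229.4 K.
ΔT = T_surf − T_eq = 737 − 229.4.

ΔT ≈ 507.6 K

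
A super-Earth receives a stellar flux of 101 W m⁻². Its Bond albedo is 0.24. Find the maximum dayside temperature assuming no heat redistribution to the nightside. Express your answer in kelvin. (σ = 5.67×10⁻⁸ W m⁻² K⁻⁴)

With no redistribution each surface element balances locally: S(1−A) = σT⁴.
T = [101 × 0.76 / 5.67×10⁻⁸]^(1/4) = (1.35×10⁹)^(1/4) = 192 K.

T_ss ≈ 192 K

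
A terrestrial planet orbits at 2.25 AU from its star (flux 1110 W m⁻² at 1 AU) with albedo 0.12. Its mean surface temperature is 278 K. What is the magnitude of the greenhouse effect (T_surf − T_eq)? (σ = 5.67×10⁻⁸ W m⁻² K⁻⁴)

ΔT ≈ 107.2 K

S = 1110/2.25² = 219.3 W m⁻².
T_eq = [S(1−A)/(4σ)]^(1/4) = [219.3×0.88/(4×5.67×10⁻⁸)]^(1/4) = 170.8 K.
ΔT = T_surf − T_eq = 278 − 170.8.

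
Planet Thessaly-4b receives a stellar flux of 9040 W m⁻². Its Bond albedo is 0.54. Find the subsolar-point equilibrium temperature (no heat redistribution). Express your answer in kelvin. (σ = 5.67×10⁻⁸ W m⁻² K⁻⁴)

T_ss ≈ 520 K

At the subsolar point the surface absorbs S(1−A) and emits σT⁴ per unit area — no factor of 4, since only the local patch is in balance.
T = [9040 × 0.46 / 5.67×10⁻⁸]^(1/4) = (7.33×10¹⁰)^(1/4) = 520 K.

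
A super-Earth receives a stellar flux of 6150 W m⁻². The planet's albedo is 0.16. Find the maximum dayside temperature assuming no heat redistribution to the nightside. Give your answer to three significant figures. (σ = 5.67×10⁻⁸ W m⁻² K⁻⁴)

With no redistribution each surface element balances locally: S(1−A) = σT⁴.
T = [6150 × 0.84 / 5.67×10⁻⁸]^(1/4) = (9.11×10¹⁰)^(1/4) = 549 K.

T_ss ≈ 549 K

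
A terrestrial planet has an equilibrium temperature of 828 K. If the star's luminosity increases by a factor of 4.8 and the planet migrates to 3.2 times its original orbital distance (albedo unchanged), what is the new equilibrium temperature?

T_eq ≈ 685 K

T_eq ∝ L^(1/4) · d^(−1/2).
T′ = 828 × 4.8^(1/4) / 3.2^(1/2) = 685 K.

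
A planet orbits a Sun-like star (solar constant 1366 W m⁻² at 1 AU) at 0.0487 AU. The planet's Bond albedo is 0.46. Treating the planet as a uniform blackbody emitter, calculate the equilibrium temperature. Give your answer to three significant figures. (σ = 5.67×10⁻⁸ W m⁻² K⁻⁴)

Flux at 0.0487 AU: S = 1366/0.0487² = 5.76×10⁵ W m⁻².
Energy balance: absorbed = emitted ⇒ πR²·S(1−A) = 4πR²·σT_eq⁴, so T_eq⁴ = S(1−A)/(4σ).
T_eq = [5.76×10⁵ × 0.54 / (4 × 5.67×10⁻⁸)]^(1/4) = (1.37×10¹²)^(1/4) = 1080 K.

T_eq ≈ 1080 K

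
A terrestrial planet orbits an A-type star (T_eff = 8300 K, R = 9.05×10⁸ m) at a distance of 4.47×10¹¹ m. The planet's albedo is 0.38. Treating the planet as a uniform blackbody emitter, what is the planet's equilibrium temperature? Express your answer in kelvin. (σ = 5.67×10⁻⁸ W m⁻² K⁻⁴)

L = 4πR_⋆²σT_⋆⁴ = 4π(9.05×10⁸)² × 5.67×10⁻⁸ × (8300)⁴ = 2.77×10²⁷ W.
S = L/(4πd²) = 1100 W m⁻².
Energy balance: absorbed = emitted ⇒ πR²·S(1−A) = 4πR²·σT_eq⁴, so T_eq⁴ = S(1−A)/(4σ).
T_eq = [1100 × 0.62 / (4 × 5.67×10⁻⁸)]^(1/4) = (3.02×10⁹)^(1/4) = 234 K.

T_eq ≈ 234 K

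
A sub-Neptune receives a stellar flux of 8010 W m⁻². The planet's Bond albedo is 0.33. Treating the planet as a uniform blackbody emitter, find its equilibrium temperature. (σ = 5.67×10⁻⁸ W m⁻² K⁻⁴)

Energy balance: absorbed = emitted ⇒ πR²·S(1−A) = 4πR²·σT_eq⁴, so T_eq⁴ = S(1−A)/(4σ).
T_eq = [8010 × 0.67 / (4 × 5.67×10⁻⁸)]^(1/4) = (2.37×10¹⁰)^(1/4) = 392 K.

T_eq ≈ 392 K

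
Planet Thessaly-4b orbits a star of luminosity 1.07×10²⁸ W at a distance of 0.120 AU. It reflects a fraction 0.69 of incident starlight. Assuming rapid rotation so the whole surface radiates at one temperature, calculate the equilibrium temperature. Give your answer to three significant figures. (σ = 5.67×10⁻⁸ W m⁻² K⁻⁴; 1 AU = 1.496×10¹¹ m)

T_eq ≈ 1380 K

d = 0.120 AU = 1.80×10¹⁰ m.
Flux: S = L/(4πd²) = 1.07×10²⁸/(4π×(1.80×10¹⁰)²) = 2.64×10⁶ W m⁻².
Energy balance: absorbed = emitted ⇒ πR²·S(1−A) = 4πR²·σT_eq⁴, so T_eq⁴ = S(1−A)/(4σ).
T_eq = [2.64×10⁶ × 0.31 / (4 × 5.67×10⁻⁸)]^(1/4) = (3.61×10¹²)^(1/4) = 1380 K.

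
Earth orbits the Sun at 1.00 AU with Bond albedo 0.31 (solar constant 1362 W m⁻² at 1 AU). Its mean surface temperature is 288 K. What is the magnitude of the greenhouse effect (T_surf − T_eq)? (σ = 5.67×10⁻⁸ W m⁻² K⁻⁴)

S = 1362/1.00² = 1362 W m⁻².
T_eq = [S(1−A)/(4σ)]^(1/4) = [1362×0.69/(4×5.67×10⁻⁸)]^(1/4) = 253.7 K.
ΔT = T_surf − T_eq = 288 − 253.7.

ΔT ≈ 34.3 K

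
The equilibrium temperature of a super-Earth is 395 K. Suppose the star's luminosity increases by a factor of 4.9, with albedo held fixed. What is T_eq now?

T_eq ∝ L^(1/4) · d^(−1/2).
T′ = 395 × 4.9^(1/4) = 588 K.

T_eq ≈ 588 K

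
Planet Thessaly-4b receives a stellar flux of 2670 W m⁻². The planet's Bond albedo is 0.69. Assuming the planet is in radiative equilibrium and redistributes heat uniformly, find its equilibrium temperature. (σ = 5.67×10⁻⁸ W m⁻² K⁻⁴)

Energy balance: absorbed = emitted ⇒ πR²·S(1−A) = 4πR²·σT_eq⁴, so T_eq⁴ = S(1−A)/(4σ).
T_eq = [2670 × 0.31 / (4 × 5.67×10⁻⁸)]^(1/4) = (3.65×10⁹)^(1/4) = 246 K.

T_eq ≈ 246 K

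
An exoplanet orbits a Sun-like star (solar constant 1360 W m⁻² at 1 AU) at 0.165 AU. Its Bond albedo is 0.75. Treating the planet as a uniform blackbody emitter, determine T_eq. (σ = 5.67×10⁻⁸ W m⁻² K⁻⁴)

Flux at 0.165 AU: S = 1360/0.165² = 5.00×10⁴ W m⁻².
Energy balance: absorbed = emitted ⇒ πR²·S(1−A) = 4πR²·σT_eq⁴, so T_eq⁴ = S(1−A)/(4σ).
T_eq = [5.00×10⁴ × 0.25 / (4 × 5.67×10⁻⁸)]^(1/4) = (5.51×10¹⁰)^(1/4) = 484 K.

T_eq ≈ 484 K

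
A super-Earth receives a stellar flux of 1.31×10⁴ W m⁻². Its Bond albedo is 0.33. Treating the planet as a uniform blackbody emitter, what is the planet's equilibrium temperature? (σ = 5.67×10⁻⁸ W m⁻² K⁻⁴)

Energy balance: absorbed = emitted ⇒ πR²·S(1−A) = 4πR²·σT_eq⁴, so T_eq⁴ = S(1−A)/(4σ).
T_eq = [1.31×10⁴ × 0.67 / (4 × 5.67×10⁻⁸)]^(1/4) = (3.87×10¹⁰)^(1/4) = 444 K.

T_eq ≈ 444 K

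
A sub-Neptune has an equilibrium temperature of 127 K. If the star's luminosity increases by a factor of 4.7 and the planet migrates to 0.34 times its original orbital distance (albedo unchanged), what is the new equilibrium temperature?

T_eq ≈ 321 K

T_eq ∝ L^(1/4) · d^(−1/2).
T′ = 127 × 4.7^(1/4) / 0.34^(1/2) = 321 K.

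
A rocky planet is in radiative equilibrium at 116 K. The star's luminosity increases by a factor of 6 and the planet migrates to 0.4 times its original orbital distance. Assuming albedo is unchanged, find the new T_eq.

T_eq ≈ 287 K

T_eq ∝ L^(1/4) · d^(−1/2).
T′ = 116 × 6^(1/4) / 0.4^(1/2) = 287 K.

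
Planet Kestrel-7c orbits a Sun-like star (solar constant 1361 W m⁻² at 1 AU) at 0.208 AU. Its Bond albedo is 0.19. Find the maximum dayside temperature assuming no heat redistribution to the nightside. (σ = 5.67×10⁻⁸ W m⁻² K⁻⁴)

T_ss ≈ 819 K

Flux at 0.208 AU: S = 1361/0.208² = 3.15×10⁴ W m⁻².
With no redistribution each surface element balances locally: S(1−A) = σT⁴.
T = [3.15×10⁴ × 0.81 / 5.67×10⁻⁸]^(1/4) = (4.49×10¹¹)^(1/4) = 819 K.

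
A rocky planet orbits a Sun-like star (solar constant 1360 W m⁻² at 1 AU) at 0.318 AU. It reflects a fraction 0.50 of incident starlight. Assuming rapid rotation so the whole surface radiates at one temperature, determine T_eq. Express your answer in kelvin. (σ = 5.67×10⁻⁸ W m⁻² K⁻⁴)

T_eq ≈ 415 K

Flux at 0.318 AU: S = 1360/0.318² = 1.34×10⁴ W m⁻².
Energy balance: absorbed = emitted ⇒ πR²·S(1−A) = 4πR²·σT_eq⁴, so T_eq⁴ = S(1−A)/(4σ).
T_eq = [1.34×10⁴ × 0.50 / (4 × 5.67×10⁻⁸)]^(1/4) = (2.96×10¹⁰)^(1/4) = 415 K.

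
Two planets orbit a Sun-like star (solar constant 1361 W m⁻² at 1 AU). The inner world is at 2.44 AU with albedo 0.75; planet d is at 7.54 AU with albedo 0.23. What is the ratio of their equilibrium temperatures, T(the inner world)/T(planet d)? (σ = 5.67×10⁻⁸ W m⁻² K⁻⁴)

T_eq = [S₀(1−A)/(4σd²)]^(1/4), so T ∝ (1−A)^(1/4) / √d.
T₁ = [1361×0.25/(4×5.67×10⁻⁸×2.44²)]^(1/4) = 125.99 K.
T₂ = [1361×0.77/(4×5.67×10⁻⁸×7.54²)]^(1/4) = 94.95 K.

T₁/T₂ ≈ 1.327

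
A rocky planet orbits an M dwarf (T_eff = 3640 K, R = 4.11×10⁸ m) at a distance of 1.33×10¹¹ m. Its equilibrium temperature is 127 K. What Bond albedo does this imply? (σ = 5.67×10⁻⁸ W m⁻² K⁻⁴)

L = 4πR_⋆²σT_⋆⁴ = 4π(4.11×10⁸)² × 5.67×10⁻⁸ × (3640)⁴ = 2.11×10²⁵ W.
S = L/(4πd²) = 95.1 W m⁻².
From T_eq⁴ = S(1−A)/(4σ): 1−A = 4σT_eq⁴/S.
1−A = 4 × 5.67×10⁻⁸ × (127)⁴ / 95.1 = 0.621.

A ≈ 0.38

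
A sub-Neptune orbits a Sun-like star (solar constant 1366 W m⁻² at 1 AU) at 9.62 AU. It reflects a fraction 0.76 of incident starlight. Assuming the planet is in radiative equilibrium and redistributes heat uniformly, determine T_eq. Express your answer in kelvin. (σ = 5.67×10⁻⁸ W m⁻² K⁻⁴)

Flux at 9.62 AU: S = 1366/9.62² = 14.8 W m⁻².
Energy balance: absorbed = emitted ⇒ πR²·S(1−A) = 4πR²·σT_eq⁴, so T_eq⁴ = S(1−A)/(4σ).
T_eq = [14.8 × 0.24 / (4 × 5.67×10⁻⁸)]^(1/4) = (1.56×10⁷)^(1/4) = 62.9 K.

T_eq ≈ 62.9 K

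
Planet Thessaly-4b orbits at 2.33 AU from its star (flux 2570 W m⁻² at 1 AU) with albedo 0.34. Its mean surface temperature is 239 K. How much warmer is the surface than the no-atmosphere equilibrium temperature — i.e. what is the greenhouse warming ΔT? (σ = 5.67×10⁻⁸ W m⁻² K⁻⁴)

S = 2570/2.33² = 473.4 W m⁻².
T_eq = [S(1−A)/(4σ)]^(1/4) = [473.4×0.66/(4×5.67×10⁻⁸)]^(1/4) = 192.7 K.
ΔT = T_surf − T_eq = 239 − 192.7.

ΔT ≈ 46.3 K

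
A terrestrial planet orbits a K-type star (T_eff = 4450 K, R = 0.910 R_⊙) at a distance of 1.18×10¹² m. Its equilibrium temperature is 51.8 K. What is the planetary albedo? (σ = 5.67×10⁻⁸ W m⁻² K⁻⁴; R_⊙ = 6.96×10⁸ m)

R_⋆ = 0.910 × 6.96×10⁸ = 6.33×10⁸ m.
L = 4πR_⋆²σT_⋆⁴ = 4π(6.33×10⁸)² × 5.67×10⁻⁸ × (4450)⁴ = 1.12×10²⁶ W.
S = L/(4πd²) = 6.41 W m⁻².
From T_eq⁴ = S(1−A)/(4σ): 1−A = 4σT_eq⁴/S.
1−A = 4 × 5.67×10⁻⁸ × (51.8)⁴ / 6.41 = 0.255.

A ≈ 0.75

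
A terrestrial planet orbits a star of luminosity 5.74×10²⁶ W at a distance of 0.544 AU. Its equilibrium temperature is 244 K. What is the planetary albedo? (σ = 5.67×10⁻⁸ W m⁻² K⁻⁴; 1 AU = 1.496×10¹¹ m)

A ≈ 0.88

d = 0.544 AU = 8.14×10¹⁰ m.
Flux: S = L/(4πd²) = 5.74×10²⁶/(4π×(8.14×10¹⁰)²) = 6900 W m⁻².
From T_eq⁴ = S(1−A)/(4σ): 1−A = 4σT_eq⁴/S.
1−A = 4 × 5.67×10⁻⁸ × (244)⁴ / 6900 = 0.117.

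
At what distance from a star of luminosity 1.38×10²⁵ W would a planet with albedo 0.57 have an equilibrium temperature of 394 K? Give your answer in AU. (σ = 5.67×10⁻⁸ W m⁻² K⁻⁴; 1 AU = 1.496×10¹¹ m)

d ≈ 0.0621 AU

From T_eq⁴ = L(1−A)/(16πσd²): d = √[L(1−A)/(16πσT_eq⁴)].
d = √[1.38×10²⁵ × 0.43 / (16π × 5.67×10⁻⁸ × (394)⁴)] = 9.30×10⁹ m = 0.0621 AU.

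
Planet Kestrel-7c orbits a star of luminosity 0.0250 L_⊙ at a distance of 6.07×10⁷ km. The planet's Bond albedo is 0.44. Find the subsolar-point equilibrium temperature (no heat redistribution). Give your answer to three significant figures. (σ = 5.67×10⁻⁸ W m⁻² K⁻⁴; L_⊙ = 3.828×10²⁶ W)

d = 6.07×10⁷ km = 6.07×10¹⁰ m.
L = 0.0250 × 3.828×10²⁶ = 9.57×10²⁴ W.
Flux: S = L/(4πd²) = 9.57×10²⁴/(4π×(6.07×10¹⁰)²) = 207 W m⁻².
At the subsolar point the surface absorbs S(1−A) and emits σT⁴ per unit area — no factor of 4, since only the local patch is in balance.
T = [207 × 0.56 / 5.67×10⁻⁸]^(1/4) = (2.04×10⁹)^(1/4) = 213 K.

T_ss ≈ 213 K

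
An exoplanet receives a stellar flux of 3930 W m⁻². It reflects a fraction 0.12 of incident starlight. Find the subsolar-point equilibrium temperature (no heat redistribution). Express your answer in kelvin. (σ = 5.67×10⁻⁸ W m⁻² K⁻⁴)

At the subsolar point the surface absorbs S(1−A) and emits σT⁴ per unit area — no factor of 4, since only the local patch is in balance.
T = [3930 × 0.88 / 5.67×10⁻⁸]^(1/4) = (6.10×10¹⁰)^(1/4) = 497 K.

T_ss ≈ 497 K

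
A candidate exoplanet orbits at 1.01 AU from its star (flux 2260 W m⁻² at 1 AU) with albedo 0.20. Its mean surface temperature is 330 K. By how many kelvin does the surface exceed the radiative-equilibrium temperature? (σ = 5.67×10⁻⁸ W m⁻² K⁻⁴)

S = 2260/1.01² = 2215 W m⁻².
T_eq = [S(1−A)/(4σ)]^(1/4) = [2215×0.80/(4×5.67×10⁻⁸)]^(1/4) = 297.3 K.
ΔT = T_surf − T_eq = 330 − 297.3.

ΔT ≈ 32.7 K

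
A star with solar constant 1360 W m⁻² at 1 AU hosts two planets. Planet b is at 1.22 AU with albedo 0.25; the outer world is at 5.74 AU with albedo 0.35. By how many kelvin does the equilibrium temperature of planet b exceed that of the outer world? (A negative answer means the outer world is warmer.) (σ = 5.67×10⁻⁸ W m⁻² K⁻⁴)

T_eq = [S₀(1−A)/(4σd²)]^(1/4), so T ∝ (1−A)^(1/4) / √d.
T₁ = [1360×0.75/(4×5.67×10⁻⁸×1.22²)]^(1/4) = 234.45 K.
T₂ = [1360×0.65/(4×5.67×10⁻⁸×5.74²)]^(1/4) = 104.29 K.

ΔT ≈ 130.2 K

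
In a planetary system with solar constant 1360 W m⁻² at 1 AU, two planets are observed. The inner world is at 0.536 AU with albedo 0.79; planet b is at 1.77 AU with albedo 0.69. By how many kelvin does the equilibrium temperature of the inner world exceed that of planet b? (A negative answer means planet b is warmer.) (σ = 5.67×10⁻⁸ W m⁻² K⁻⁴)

T_eq = [S₀(1−A)/(4σd²)]^(1/4), so T ∝ (1−A)^(1/4) / √d.
T₁ = [1360×0.21/(4×5.67×10⁻⁸×0.536²)]^(1/4) = 257.30 K.
T₂ = [1360×0.31/(4×5.67×10⁻⁸×1.77²)]^(1/4) = 156.07 K.

ΔT ≈ 101.2 K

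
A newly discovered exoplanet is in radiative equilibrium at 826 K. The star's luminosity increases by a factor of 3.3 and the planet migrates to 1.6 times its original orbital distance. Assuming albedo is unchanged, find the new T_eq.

T_eq ∝ L^(1/4) · d^(−1/2).
T′ = 826 × 3.3^(1/4) / 1.6^(1/2) = 880 K.

T_eq ≈ 880 K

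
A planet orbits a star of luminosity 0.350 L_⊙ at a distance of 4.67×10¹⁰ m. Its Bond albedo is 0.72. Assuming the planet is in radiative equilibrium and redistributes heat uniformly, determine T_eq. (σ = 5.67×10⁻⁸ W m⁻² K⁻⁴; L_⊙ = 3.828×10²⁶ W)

L = 0.350 × 3.828×10²⁶ = 1.34×10²⁶ W.
Flux: S = L/(4πd²) = 1.34×10²⁶/(4π×(4.67×10¹⁰)²) = 4890 W m⁻².
Energy balance: absorbed = emitted ⇒ πR²·S(1−A) = 4πR²·σT_eq⁴, so T_eq⁴ = S(1−A)/(4σ).
T_eq = [4890 × 0.28 / (4 × 5.67×10⁻⁸)]^(1/4) = (6.04×10⁹)^(1/4) = 279 K.

T_eq ≈ 279 K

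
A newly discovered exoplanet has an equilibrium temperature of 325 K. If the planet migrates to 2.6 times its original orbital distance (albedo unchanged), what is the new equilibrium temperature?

T_eq ∝ L^(1/4) · d^(−1/2).
T′ = 325 / 2.6^(1/2) = 202 K.

T_eq ≈ 202 K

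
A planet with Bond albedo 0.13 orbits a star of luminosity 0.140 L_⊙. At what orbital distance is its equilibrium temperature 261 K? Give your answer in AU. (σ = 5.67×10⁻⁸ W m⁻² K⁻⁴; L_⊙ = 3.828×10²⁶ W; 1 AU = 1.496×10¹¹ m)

L = 0.140 × 3.828×10²⁶ = 5.36×10²⁵ W.
From T_eq⁴ = L(1−A)/(16πσd²): d = √[L(1−A)/(16πσT_eq⁴)].
d = √[5.36×10²⁵ × 0.87 / (16π × 5.67×10⁻⁸ × (261)⁴)] = 5.94×10¹⁰ m = 0.397 AU.

d ≈ 0.397 AU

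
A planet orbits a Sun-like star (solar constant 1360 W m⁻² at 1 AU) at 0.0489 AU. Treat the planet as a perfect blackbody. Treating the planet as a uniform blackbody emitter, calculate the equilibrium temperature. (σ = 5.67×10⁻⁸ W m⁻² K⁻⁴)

Flux at 0.0489 AU: S = 1360/0.0489² = 5.69×10⁵ W m⁻².
Energy balance: absorbed = emitted ⇒ πR²·S(1−A) = 4πR²·σT_eq⁴, so T_eq⁴ = S(1−A)/(4σ).
T_eq = [5.69×10⁵ × 1.00 / (4 × 5.67×10⁻⁸)]^(1/4) = (2.51×10¹²)^(1/4) = 1260 K.

T_eq ≈ 1260 K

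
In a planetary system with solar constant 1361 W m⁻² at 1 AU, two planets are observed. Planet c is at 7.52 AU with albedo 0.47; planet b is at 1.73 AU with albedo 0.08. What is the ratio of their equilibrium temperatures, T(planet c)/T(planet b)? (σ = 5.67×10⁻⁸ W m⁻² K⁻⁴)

T_eq = [S₀(1−A)/(4σd²)]^(1/4), so T ∝ (1−A)^(1/4) / √d.
T₁ = [1361×0.53/(4×5.67×10⁻⁸×7.52²)]^(1/4) = 86.60 K.
T₂ = [1361×0.92/(4×5.67×10⁻⁸×1.73²)]^(1/4) = 207.24 K.

T₁/T₂ ≈ 0.418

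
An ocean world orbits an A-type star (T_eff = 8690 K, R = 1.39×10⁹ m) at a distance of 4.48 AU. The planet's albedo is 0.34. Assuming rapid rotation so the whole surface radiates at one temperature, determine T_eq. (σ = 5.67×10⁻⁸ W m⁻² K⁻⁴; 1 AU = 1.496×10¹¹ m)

d = 4.48 AU = 6.70×10¹¹ m.
L = 4πR_⋆²σT_⋆⁴ = 4π(1.39×10⁹)² × 5.67×10⁻⁸ × (8690)⁴ = 7.85×10²⁷ W.
S = L/(4πd²) = 1390 W m⁻².
Energy balance: absorbed = emitted ⇒ πR²·S(1−A) = 4πR²·σT_eq⁴, so T_eq⁴ = S(1−A)/(4σ).
T_eq = [1390 × 0.66 / (4 × 5.67×10⁻⁸)]^(1/4) = (4.05×10⁹)^(1/4) = 252 K.

T_eq ≈ 252 K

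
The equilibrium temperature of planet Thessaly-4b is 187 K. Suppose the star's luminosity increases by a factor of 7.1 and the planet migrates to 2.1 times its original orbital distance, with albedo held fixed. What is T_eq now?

T_eq ≈ 211 K

T_eq ∝ L^(1/4) · d^(−1/2).
T′ = 187 × 7.1^(1/4) / 2.1^(1/2) = 211 K.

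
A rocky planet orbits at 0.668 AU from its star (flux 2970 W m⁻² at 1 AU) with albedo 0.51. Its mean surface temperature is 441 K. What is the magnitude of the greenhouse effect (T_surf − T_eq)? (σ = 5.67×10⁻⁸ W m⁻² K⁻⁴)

S = 2970/0.668² = 6656 W m⁻².
T_eq = [S(1−A)/(4σ)]^(1/4) = [6656×0.49/(4×5.67×10⁻⁸)]^(1/4) = 346.3 K.
ΔT = T_surf − T_eq = 441 − 346.3.

ΔT ≈ 94.7 K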